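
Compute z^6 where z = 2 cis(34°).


r^6 = 2^6 = 64
n*theta = 6*34° = 204° = 204° (mod 360)
a = 64*cos(204°) = -58.4669
b = 64*sin(204°) = -26.0311

64 cis(204°) = -58.4669 - 26.0311i


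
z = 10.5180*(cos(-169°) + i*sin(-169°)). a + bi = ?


a = 10.5180*cos(-169°) = 10.5180*(-0.98163) = -10.3248
b = 10.5180*sin(-169°) = 10.5180*(-0.19081) = -2.0069

-10.3248 - 2.0069i


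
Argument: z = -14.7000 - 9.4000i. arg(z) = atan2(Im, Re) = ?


Re = -14.7, Im = -9.4
arg = atan2(-9.4, -14.7) = -147.4029 degrees

arg(z) = -147.4029 degrees


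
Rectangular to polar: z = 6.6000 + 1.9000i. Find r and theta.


r = sqrt(43.56+3.61) = sqrt(47.17) = 6.8680
theta = atan2(1.9, 6.6) = 16.0600 degrees

r = 6.8680, theta = 16.0600 degrees


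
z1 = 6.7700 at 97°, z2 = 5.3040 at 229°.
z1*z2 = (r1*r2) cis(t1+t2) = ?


r = 6.7700 * 5.3040 = 35.9081
theta = 97° + 229° = 326° = 326° (mod 360)

35.9081 cis(326°)


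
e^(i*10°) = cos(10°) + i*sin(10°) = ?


cos(10°) = 0.9848
sin(10°) = 0.1736

e^(i*10°) = 0.9848 + 0.1736i


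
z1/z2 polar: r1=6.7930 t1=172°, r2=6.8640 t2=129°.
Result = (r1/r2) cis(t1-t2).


r = 6.7930 / 6.8640 = 0.9897
theta = 172° - 129° = 43° = 43° (mod 360)

0.9897 cis(43°)


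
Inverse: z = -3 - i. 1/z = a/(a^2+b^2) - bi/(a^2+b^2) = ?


|z|^2 = 9+1 = 10
1/z = (-3 + 1i)/10

1/z = -0.3000 + 0.1000i


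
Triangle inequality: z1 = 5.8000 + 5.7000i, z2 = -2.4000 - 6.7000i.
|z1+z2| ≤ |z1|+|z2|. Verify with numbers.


|z1| = sqrt(5.8^2 + 5.7^2) = sqrt(66.13) = 8.1320
|z2| = sqrt((-2.4)^2 + (-6.7)^2) = sqrt(50.65) = 7.1169
z1+z2 = 3.4000 - i
|z1+z2| = sqrt(12.56) = 3.5440
|z1|+|z2| = 8.1320 + 7.1169 = 15.2489

|z1+z2| = 3.5440 ≤ |z1|+|z2| = 15.2489 (verified)


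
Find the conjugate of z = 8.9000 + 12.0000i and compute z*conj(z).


z_bar = 8.9000 - 12.0000i
z*z_bar = 8.9^2 + 12^2 = 79.21 + 144 = 223.21

z_bar = 8.9000 - 12.0000i, z*z_bar = 223.21


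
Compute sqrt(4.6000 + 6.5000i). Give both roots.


|z| = sqrt(21.16+42.25) = 7.9630
sqrt((|z|+a)/2) = sqrt((7.9630+4.6)/2) = sqrt(6.2815) = 2.5063
sqrt((|z|-a)/2) = sqrt((7.9630-4.6)/2) = sqrt(1.6815) = 1.2967

±(2.5063 + 1.2967i) i.e. 2.5063 + 1.2967i and -2.5063 - 1.2967i


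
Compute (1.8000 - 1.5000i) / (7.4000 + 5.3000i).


Conjugate of z2 = 7.4000 - 5.3000i
Numerator: (1.8000 - 1.5000i)(7.4000 - 5.3000i) = 5.3700 - 20.6400i
Denominator: 7.4^2 + 5.3^2 = 82.85
Result = (5.3700 - 20.6400i)/82.85

0.0648 - 0.2491i


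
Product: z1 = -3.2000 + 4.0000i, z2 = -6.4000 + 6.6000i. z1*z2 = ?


Real = -3.2*(-6.4) - 4*6.6 = 20.48 - 26.4 = -5.92
Imag = -3.2*6.6 - (6.4)*4 = -21.12 - (25.6) = -46.72

-5.9200 - 46.7200i


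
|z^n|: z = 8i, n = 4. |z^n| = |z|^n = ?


|z| = sqrt(0+64) = sqrt(64) = 8
|z^4| = |z|^4 = 8^4 = 4096

|z^4| = 4096


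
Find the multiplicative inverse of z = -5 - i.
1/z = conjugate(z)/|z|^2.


|z|^2 = 25+1 = 26
1/z = (-5 + 1i)/26

1/z = -0.1923 + 0.0385i


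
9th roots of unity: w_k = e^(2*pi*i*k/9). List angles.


The 9th roots of unity are cis(360k/9°) for k=0..8
Angle step = 360/9 = 40°
Primitive root: cis(40°)
Primitive root = 0.7660 + 0.6428i

9 roots at angles: 0°, 40°, 80°, 120°, 160°, 200°, 240°, 280°, 320°


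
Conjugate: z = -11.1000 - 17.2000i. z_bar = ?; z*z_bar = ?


z_bar = -11.1000 + 17.2000i
z*z_bar = (-11.1)^2 + (-17.2)^2 = 123.21 + 295.84 = 419.05

z_bar = -11.1000 + 17.2000i, z*z_bar = 419.05


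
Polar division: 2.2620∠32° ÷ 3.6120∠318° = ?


r = 2.2620 / 3.6120 = 0.6262
theta = 32° - 318° = -286° = 74° (mod 360)

0.6262 cis(74°)


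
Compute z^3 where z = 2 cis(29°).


r^3 = 2^3 = 8
n*theta = 3*29° = 87° = 87° (mod 360)
a = 8*cos(87°) = 0.4187
b = 8*sin(87°) = 7.9890

8 cis(87°) = 0.4187 + 7.9890i


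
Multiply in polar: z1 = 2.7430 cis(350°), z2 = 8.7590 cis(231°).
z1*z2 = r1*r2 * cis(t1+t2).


r = 2.7430 * 8.7590 = 24.0259
theta = 350° + 231° = 581° = 221° (mod 360)

24.0259 cis(221°)


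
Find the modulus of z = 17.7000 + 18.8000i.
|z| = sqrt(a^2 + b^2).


|z| = sqrt(17.7^2 + 18.8^2) = sqrt(313.29 + 353.44) = sqrt(666.73) = 25.8211

|z| = 25.8211


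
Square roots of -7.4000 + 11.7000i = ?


|z| = sqrt(54.76+136.89) = 13.8438
sqrt((|z|+a)/2) = sqrt((13.8438+(-7.4))/2) = sqrt(3.2219) = 1.7950
sqrt((|z|-a)/2) = sqrt((13.8438-(-7.4))/2) = sqrt(10.6219) = 3.2591

±(1.7950 + 3.2591i) i.e. 1.7950 + 3.2591i and -1.7950 - 3.2591i


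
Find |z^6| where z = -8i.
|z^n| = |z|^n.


|z| = sqrt(0+64) = sqrt(64) = 8
|z^6| = |z|^6 = 8^6 = 262144

|z^6| = 262144


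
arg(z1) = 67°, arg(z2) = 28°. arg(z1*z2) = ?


arg(z1*z2) = 67° + 28° = 95°
Normalized to (-180°, 180°]: 95°

95°


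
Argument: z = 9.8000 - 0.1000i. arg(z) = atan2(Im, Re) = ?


Re = 9.8, Im = -0.1
arg = atan2(-0.1, 9.8) = -0.5846 degrees

arg(z) = -0.5846 degrees


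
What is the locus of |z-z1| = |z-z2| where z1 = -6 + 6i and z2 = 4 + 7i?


Equal distances means the locus is the perpendicular bisector of z1 and z2.
Midpoint = ((-6+4)/2, (6+7)/2) = (-1.0000, 6.5000)

Perpendicular bisector through (-1.0000, 6.5000)


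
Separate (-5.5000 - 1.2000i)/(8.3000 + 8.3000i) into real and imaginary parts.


Multiply by conjugate: (-5.5000 - 1.2000i)(8.3000 - 8.3000i) / (8.3^2 + 8.3^2)
Numerator real = -5.5*8.3 - (1.2)*8.3 = -55.61
Numerator imag = -1.2*8.3 - (-5.5)*8.3 = 35.69
Denominator = 137.78
Re(z) = -55.61/137.78 = -0.4036
Im(z) = 35.69/137.78 = 0.2590

Re(z) = -0.4036, Im(z) = 0.2590


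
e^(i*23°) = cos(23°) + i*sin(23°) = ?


cos(23°) = 0.9205
sin(23°) = 0.3907

e^(i*23°) = 0.9205 + 0.3907i


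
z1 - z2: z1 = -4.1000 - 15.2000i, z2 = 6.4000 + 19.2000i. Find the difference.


Real: -4.1 - 6.4 = -10.5
Imag: -15.2 - 19.2 = -34.4

-10.5000 - 34.4000i


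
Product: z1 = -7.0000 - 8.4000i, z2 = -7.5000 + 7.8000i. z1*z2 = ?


Real = -7*(-7.5) - (-8.4)*7.8 = 52.5 - (-65.52) = 118.02
Imag = -7*7.8 - (7.5)*(-8.4) = -54.6 + 63 = 8.4

118.0200 + 8.4000i


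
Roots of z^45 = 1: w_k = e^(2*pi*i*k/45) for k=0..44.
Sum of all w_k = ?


The sum of all 45th roots of unity is 0.
Geometric series: (1 - w^45)/(1 - w) = (1-1)/(1-w) = 0 since w^45 = 1, w ≠ 1.
Alternatively: coefficient of z^44 in z^45 - 1 is 0.

0


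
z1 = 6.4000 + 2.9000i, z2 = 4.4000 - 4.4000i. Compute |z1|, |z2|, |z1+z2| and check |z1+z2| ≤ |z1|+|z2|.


|z1| = sqrt(6.4^2 + 2.9^2) = sqrt(49.37) = 7.0264
|z2| = sqrt(4.4^2 + (-4.4)^2) = sqrt(38.72) = 6.2225
z1+z2 = 10.8000 - 1.5000i
|z1+z2| = sqrt(118.89) = 10.9037
|z1|+|z2| = 7.0264 + 6.2225 = 13.2489

|z1+z2| = 10.9037 ≤ |z1|+|z2| = 13.2489 (verified)


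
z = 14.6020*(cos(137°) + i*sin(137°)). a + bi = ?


a = 14.6020*cos(137°) = 14.6020*(-0.73135) = -10.6792
b = 14.6020*sin(137°) = 14.6020*0.681998 = 9.9585

-10.6792 + 9.9585i


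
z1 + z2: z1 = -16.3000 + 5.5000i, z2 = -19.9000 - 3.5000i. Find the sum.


Real: -16.3 - 19.9 = -36.2
Imag: 5.5 - 3.5 = 2

-36.2000 + 2.0000i


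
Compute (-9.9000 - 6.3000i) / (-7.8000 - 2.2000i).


Conjugate of z2 = -7.8000 + 2.2000i
Numerator: (-9.9000 - 6.3000i)(-7.8000 + 2.2000i) = 91.0800 + 27.3600i
Denominator: (-7.8)^2 + (-2.2)^2 = 65.68
Result = (91.0800 + 27.3600i)/65.68

1.3867 + 0.4166i


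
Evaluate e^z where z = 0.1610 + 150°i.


e^0.1610 = 1.17468
cos(150°) = -0.866
sin(150°) = 0.5
Real = 1.17468*(-0.866) = -1.0173
Imag = 1.17468*0.5 = 0.5873

-1.0173 + 0.5873i


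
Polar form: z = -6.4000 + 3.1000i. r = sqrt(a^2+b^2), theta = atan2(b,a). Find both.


r = sqrt(40.96+9.61) = sqrt(50.57) = 7.1113
theta = atan2(3.1, -6.4) = 154.1556 degrees

r = 7.1113, theta = 154.1556 degrees


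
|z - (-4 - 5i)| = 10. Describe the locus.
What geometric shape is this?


|z - z0| = r is a circle with center z0 and radius r.
Center = (-4, -5), radius = 10

Circle with center (-4, -5) and radius 10


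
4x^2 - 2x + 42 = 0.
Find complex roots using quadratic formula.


disc = (-2)^2 - 4*4*42 = 4 - 672 = -668
sqrt(|disc|) = sqrt(668) = 25.8457
Real part = 2/(2*4) = 0.2500
Imag part = 25.8457/(2*4) = 3.2307

0.2500 ± 3.2307i


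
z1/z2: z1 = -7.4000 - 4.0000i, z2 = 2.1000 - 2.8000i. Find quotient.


Conjugate of z2 = 2.1000 + 2.8000i
Numerator: (-7.4000 - 4.0000i)(2.1000 + 2.8000i) = -4.3400 - 29.1200i
Denominator: 2.1^2 + (-2.8)^2 = 12.25
Result = (-4.3400 - 29.1200i)/12.25

-0.3543 - 2.3771i


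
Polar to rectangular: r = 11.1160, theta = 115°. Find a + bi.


a = 11.1160*cos(115°) = 11.1160*(-0.42262) = -4.6978
b = 11.1160*sin(115°) = 11.1160*0.90631 = 10.0745

-4.6978 + 10.0745i


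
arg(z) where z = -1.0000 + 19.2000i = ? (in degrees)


Re = -1, Im = 19.2
arg = atan2(19.2, -1) = 92.9815 degrees

arg(z) = 92.9815 degrees


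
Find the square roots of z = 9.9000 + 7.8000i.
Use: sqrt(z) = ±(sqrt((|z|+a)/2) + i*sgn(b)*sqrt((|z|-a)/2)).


|z| = sqrt(98.01+60.84) = 12.6036
sqrt((|z|+a)/2) = sqrt((12.6036+9.9)/2) = sqrt(11.2518) = 3.3544
sqrt((|z|-a)/2) = sqrt((12.6036-9.9)/2) = sqrt(1.3518) = 1.1627

±(3.3544 + 1.1627i) i.e. 3.3544 + 1.1627i and -3.3544 - 1.1627i


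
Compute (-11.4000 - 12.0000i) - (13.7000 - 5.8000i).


Real: -11.4 - 13.7 = -25.1
Imag: -12 + 5.8 = -6.2

-25.1000 - 6.2000i


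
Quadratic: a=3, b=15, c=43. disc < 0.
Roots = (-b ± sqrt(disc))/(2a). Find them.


disc = 15^2 - 4*3*43 = 225 - 516 = -291
sqrt(|disc|) = sqrt(291) = 17.0587
Real part = -15/(2*3) = -2.5000
Imag part = 17.0587/(2*3) = 2.8431

-2.5000 ± 2.8431i


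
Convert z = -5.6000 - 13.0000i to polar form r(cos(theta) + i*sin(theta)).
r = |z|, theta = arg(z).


r = sqrt(31.36+169) = sqrt(200.36) = 14.1549
theta = atan2(-13, -5.6) = -113.3049 degrees

r = 14.1549, theta = -113.3049 degrees


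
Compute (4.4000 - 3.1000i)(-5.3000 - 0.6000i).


Real = 4.4*(-5.3) - (-3.1)*(-0.6) = -23.32 - 1.86 = -25.18
Imag = 4.4*(-0.6) - (5.3)*(-3.1) = -2.64 + 16.43 = 13.79

-25.1800 + 13.7900i


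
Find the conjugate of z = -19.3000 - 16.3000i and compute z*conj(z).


z_bar = -19.3000 + 16.3000i
z*z_bar = (-19.3)^2 + (-16.3)^2 = 372.49 + 265.69 = 638.18

z_bar = -19.3000 + 16.3000i, z*z_bar = 638.18


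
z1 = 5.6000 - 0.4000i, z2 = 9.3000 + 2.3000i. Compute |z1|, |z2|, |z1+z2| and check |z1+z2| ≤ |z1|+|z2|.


|z1| = sqrt(5.6^2 + (-0.4)^2) = sqrt(31.52) = 5.6143
|z2| = sqrt(9.3^2 + 2.3^2) = sqrt(91.78) = 9.5802
z1+z2 = 14.9000 + 1.9000i
|z1+z2| = sqrt(225.62) = 15.0207
|z1|+|z2| = 5.6143 + 9.5802 = 15.1945

|z1+z2| = 15.0207 ≤ |z1|+|z2| = 15.1945 (verified)


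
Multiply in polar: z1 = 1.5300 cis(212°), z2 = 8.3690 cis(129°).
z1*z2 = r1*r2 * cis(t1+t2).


r = 1.5300 * 8.3690 = 12.8046
theta = 212° + 129° = 341° = 341° (mod 360)

12.8046 cis(341°)


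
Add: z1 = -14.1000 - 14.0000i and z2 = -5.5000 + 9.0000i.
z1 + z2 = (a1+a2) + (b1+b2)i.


Real: -14.1 - 5.5 = -19.6
Imag: -14 + 9 = -5

-19.6000 - 5.0000i


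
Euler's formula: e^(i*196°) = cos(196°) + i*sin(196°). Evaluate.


cos(196°) = -0.9613
sin(196°) = -0.2756

e^(i*196°) = -0.9613 - 0.2756i


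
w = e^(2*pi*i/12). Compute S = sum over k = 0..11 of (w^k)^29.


The roots are w_k = w^k with w = e^(2*pi*i/12), and (w^k)^29 = (w^29)^k.
So S = 1 + u + u^2 + ... + u^(11) with u = w^29.
29 = 2*12 + 5, so 29 is not a multiple of 12: u = (w^12)^2 * w^5 = w^5 ≠ 1 (w is a primitive 12th root), while u^12 = (w^12)^29 = 1.
Geometric series: S = (1 - u^12)/(1 - u) = (1 - 1)/(1 - u) = 0

S = 0


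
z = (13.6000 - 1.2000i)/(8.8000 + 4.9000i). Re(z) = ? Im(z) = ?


Multiply by conjugate: (13.6000 - 1.2000i)(8.8000 - 4.9000i) / (8.8^2 + 4.9^2)
Numerator real = 13.6*8.8 - (1.2)*4.9 = 113.8
Numerator imag = -1.2*8.8 - 13.6*4.9 = -77.2
Denominator = 101.45
Re(z) = 113.8/101.45 = 1.1217
Im(z) = -77.2/101.45 = -0.7610

Re(z) = 1.1217, Im(z) = -0.7610


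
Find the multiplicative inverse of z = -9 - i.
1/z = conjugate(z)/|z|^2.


|z|^2 = 81+1 = 82
1/z = (-9 + 1i)/82

1/z = -0.1098 + 0.0122i


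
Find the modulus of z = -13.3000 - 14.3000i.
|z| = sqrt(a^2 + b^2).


|z| = sqrt((-13.3)^2 + (-14.3)^2) = sqrt(176.89 + 204.49) = sqrt(381.38) = 19.5290

|z| = 19.5290


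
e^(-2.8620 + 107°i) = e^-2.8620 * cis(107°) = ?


e^-2.8620 = 0.0572
cos(107°) = -0.2924
sin(107°) = 0.9563
Real = 0.0572*(-0.2924) = -0.0167
Imag = 0.0572*0.9563 = 0.0547

-0.0167 + 0.0547i


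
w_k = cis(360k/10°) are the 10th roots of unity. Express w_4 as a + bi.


Angle = 360*4/10 = 144°
a = cos(144°) = -0.8090
b = sin(144°) = 0.5878

-0.8090 + 0.5878i


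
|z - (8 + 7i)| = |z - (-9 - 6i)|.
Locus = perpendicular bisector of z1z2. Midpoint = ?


Equal distances means the locus is the perpendicular bisector of z1 and z2.
Midpoint = ((8+(-9))/2, (7+(-6))/2) = (-0.5000, 0.5000)

Perpendicular bisector through (-0.5000, 0.5000)


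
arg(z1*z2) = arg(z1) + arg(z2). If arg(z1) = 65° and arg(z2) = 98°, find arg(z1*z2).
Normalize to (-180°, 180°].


arg(z1*z2) = 65° + 98° = 163°
Normalized to (-180°, 180°]: 163°

163°


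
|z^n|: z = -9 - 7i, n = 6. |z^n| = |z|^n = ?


|z| = sqrt(81+49) = sqrt(130) = 11.4018
|z^6| = |z|^6 = (sqrt(130))^6 = 130^3 = 2197000

|z^6| = 2197000


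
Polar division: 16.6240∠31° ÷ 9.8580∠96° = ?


r = 16.6240 / 9.8580 = 1.6863
theta = 31° - 96° = -65° = 295° (mod 360)

1.6863 cis(295°)


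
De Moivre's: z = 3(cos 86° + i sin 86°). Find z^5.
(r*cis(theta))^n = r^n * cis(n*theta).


r^5 = 3^5 = 243
n*theta = 5*86° = 430° = 70° (mod 360)
a = 243*cos(70°) = 83.1109
b = 243*sin(70°) = 228.3453

243 cis(70°) = 83.1109 + 228.3453i


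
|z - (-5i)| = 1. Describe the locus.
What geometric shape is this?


|z - z0| = r is a circle with center z0 and radius r.
Center = (0, -5), radius = 1

Circle with center (0, -5) and radius 1


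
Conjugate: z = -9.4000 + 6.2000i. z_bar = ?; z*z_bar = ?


z_bar = -9.4000 - 6.2000i
z*z_bar = (-9.4)^2 + 6.2^2 = 88.36 + 38.44 = 126.8

z_bar = -9.4000 - 6.2000i, z*z_bar = 126.8


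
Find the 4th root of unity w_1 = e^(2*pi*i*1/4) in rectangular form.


Angle = 360*1/4 = 90°
a = cos(90°) = 0
b = sin(90°) = 1.0000

0 + 1.0000i


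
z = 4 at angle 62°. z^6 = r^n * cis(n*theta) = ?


r^6 = 4^6 = 4096
n*theta = 6*62° = 372° = 12° (mod 360)
a = 4096*cos(12°) = 4006.4926
b = 4096*sin(12°) = 851.6063

4096 cis(12°) = 4006.4926 + 851.6063i


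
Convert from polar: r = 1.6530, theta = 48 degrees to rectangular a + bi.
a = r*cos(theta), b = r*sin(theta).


a = 1.6530*cos(48°) = 1.6530*0.66913 = 1.1061
b = 1.6530*sin(48°) = 1.6530*0.74314 = 1.2284

1.1061 + 1.2284i


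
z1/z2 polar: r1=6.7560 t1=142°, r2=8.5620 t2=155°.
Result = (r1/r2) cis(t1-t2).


r = 6.7560 / 8.5620 = 0.7891
theta = 142° - 155° = -13° = 347° (mod 360)

0.7891 cis(347°)


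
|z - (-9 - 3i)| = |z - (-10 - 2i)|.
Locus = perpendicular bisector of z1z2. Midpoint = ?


Equal distances means the locus is the perpendicular bisector of z1 and z2.
Midpoint = ((-9+(-10))/2, (-3+(-2))/2) = (-9.5000, -2.5000)

Perpendicular bisector through (-9.5000, -2.5000)


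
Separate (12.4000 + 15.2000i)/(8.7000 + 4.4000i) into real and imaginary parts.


Multiply by conjugate: (12.4000 + 15.2000i)(8.7000 - 4.4000i) / (8.7^2 + 4.4^2)
Numerator real = 12.4*8.7 + 15.2*4.4 = 174.76
Numerator imag = 15.2*8.7 - 12.4*4.4 = 77.68
Denominator = 95.05
Re(z) = 174.76/95.05 = 1.8386
Im(z) = 77.68/95.05 = 0.8173

Re(z) = 1.8386, Im(z) = 0.8173


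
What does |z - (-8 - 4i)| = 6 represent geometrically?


|z - z0| = r is a circle with center z0 and radius r.
Center = (-8, -4), radius = 6

Circle with center (-8, -4) and radius 6


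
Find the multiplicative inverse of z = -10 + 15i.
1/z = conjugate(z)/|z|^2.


|z|^2 = 100+225 = 325
1/z = (-10 - 15i)/325

1/z = -0.0308 - 0.0462i


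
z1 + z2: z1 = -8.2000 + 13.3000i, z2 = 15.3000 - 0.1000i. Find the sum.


Real: -8.2 + 15.3 = 7.1
Imag: 13.3 - 0.1 = 13.2

7.1000 + 13.2000i


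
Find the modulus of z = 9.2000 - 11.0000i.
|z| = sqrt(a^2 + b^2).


|z| = sqrt(9.2^2 + (-11)^2) = sqrt(84.64 + 121) = sqrt(205.64) = 14.3402

|z| = 14.3402


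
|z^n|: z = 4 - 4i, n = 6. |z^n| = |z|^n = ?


|z| = sqrt(16+16) = sqrt(32) = 5.6569
|z^6| = |z|^6 = (sqrt(32))^6 = 32^3 = 32768

|z^6| = 32768


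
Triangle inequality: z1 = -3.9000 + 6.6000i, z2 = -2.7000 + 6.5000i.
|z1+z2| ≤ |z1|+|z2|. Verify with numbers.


|z1| = sqrt((-3.9)^2 + 6.6^2) = sqrt(58.77) = 7.6662
|z2| = sqrt((-2.7)^2 + 6.5^2) = sqrt(49.54) = 7.0385
z1+z2 = -6.6000 + 13.1000i
|z1+z2| = sqrt(215.17) = 14.6687
|z1|+|z2| = 7.6662 + 7.0385 = 14.7047

|z1+z2| = 14.6687 ≤ |z1|+|z2| = 14.7047 (verified)


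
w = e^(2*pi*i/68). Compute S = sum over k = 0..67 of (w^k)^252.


The roots are w_k = w^k with w = e^(2*pi*i/68), and (w^k)^252 = (w^252)^k.
So S = 1 + u + u^2 + ... + u^(67) with u = w^252.
252 = 3*68 + 48, so 252 is not a multiple of 68: u = (w^68)^3 * w^48 = w^48 ≠ 1 (w is a primitive 68th root), while u^68 = (w^68)^252 = 1.
Geometric series: S = (1 - u^68)/(1 - u) = (1 - 1)/(1 - u) = 0

S = 0


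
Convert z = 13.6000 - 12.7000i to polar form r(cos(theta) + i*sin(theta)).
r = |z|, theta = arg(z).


r = sqrt(184.96+161.29) = sqrt(346.25) = 18.6078
theta = atan2(-12.7, 13.6) = -43.0401 degrees

r = 18.6078, theta = -43.0401 degrees


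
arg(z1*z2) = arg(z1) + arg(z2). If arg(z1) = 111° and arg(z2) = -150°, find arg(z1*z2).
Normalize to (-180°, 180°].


arg(z1*z2) = 111° - 150° = -39°
Normalized to (-180°, 180°]: -39°

-39°


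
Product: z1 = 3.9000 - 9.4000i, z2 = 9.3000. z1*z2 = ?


Real = 3.9*9.3 - (-9.4)*0 = 36.27 - 0 = 36.27
Imag = 3.9*0 + 9.3*(-9.4) = 0 - (87.42) = -87.42

36.2700 - 87.4200i


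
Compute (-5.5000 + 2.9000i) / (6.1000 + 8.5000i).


Conjugate of z2 = 6.1000 - 8.5000i
Numerator: (-5.5000 + 2.9000i)(6.1000 - 8.5000i) = -8.9000 + 64.4400i
Denominator: 6.1^2 + 8.5^2 = 109.46
Result = (-8.9000 + 64.4400i)/109.46

-0.0813 + 0.5887i


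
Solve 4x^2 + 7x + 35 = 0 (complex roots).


disc = 7^2 - 4*4*35 = 49 - 560 = -511
sqrt(|disc|) = sqrt(511) = 22.6053
Real part = -7/(2*4) = -0.8750
Imag part = 22.6053/(2*4) = 2.8257

-0.8750 ± 2.8257i


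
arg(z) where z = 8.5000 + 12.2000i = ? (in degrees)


Re = 8.5, Im = 12.2
arg = atan2(12.2, 8.5) = 55.1343 degrees

arg(z) = 55.1343 degrees


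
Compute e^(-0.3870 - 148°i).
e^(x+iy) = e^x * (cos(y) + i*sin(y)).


e^-0.3870 = 0.6791
cos(-148°) = -0.848
sin(-148°) = -0.5299
Real = 0.6791*(-0.848) = -0.5759
Imag = 0.6791*(-0.5299) = -0.3599

-0.5759 - 0.3599i


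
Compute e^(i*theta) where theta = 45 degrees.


cos(45°) = 0.7071
sin(45°) = 0.7071

e^(i*45°) = 0.7071 + 0.7071i


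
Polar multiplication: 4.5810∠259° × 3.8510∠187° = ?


r = 4.5810 * 3.8510 = 17.6414
theta = 259° + 187° = 446° = 86° (mod 360)

17.6414 cis(86°)


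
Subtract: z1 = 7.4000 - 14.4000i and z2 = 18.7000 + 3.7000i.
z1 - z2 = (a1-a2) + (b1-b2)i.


Real: 7.4 - 18.7 = -11.3
Imag: -14.4 - 3.7 = -18.1

-11.3000 - 18.1000i


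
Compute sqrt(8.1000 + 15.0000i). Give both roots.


|z| = sqrt(65.61+225) = 17.0473
sqrt((|z|+a)/2) = sqrt((17.0473+8.1)/2) = sqrt(12.5736) = 3.5459
sqrt((|z|-a)/2) = sqrt((17.0473-8.1)/2) = sqrt(4.4736) = 2.1151

±(3.5459 + 2.1151i) i.e. 3.5459 + 2.1151i and -3.5459 - 2.1151i


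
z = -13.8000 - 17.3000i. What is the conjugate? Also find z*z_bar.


z_bar = -13.8000 + 17.3000i
z*z_bar = (-13.8)^2 + (-17.3)^2 = 190.44 + 299.29 = 489.73

z_bar = -13.8000 + 17.3000i, z*z_bar = 489.73


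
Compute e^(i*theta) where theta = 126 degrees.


cos(126°) = -0.5878
sin(126°) = 0.8090

e^(i*126°) = -0.5878 + 0.8090i


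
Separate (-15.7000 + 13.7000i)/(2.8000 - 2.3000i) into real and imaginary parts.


Multiply by conjugate: (-15.7000 + 13.7000i)(2.8000 + 2.3000i) / (2.8^2 + (-2.3)^2)
Numerator real = -15.7*2.8 + 13.7*(-2.3) = -75.47
Numerator imag = 13.7*2.8 - (-15.7)*(-2.3) = 2.25
Denominator = 13.13
Re(z) = -75.47/13.13 = -5.7479
Im(z) = 2.25/13.13 = 0.1714

Re(z) = -5.7479, Im(z) = 0.1714


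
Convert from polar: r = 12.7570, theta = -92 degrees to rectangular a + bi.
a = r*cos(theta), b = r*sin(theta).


a = 12.7570*cos(-92°) = 12.7570*(-0.0349) = -0.4452
b = 12.7570*sin(-92°) = 12.7570*(-0.99939) = -12.7492

-0.4452 - 12.7492i


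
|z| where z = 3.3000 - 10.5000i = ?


|z| = sqrt(3.3^2 + (-10.5)^2) = sqrt(10.89 + 110.25) = sqrt(121.14) = 11.0064

|z| = 11.0064


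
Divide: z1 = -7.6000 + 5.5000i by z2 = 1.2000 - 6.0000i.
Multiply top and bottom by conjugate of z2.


Conjugate of z2 = 1.2000 + 6.0000i
Numerator: (-7.6000 + 5.5000i)(1.2000 + 6.0000i) = -42.1200 - 39.0000i
Denominator: 1.2^2 + (-6)^2 = 37.44
Result = (-42.1200 - 39.0000i)/37.44

-1.1250 - 1.0417i


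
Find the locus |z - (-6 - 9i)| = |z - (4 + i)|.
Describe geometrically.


Equal distances means the locus is the perpendicular bisector of z1 and z2.
Midpoint = ((-6+4)/2, (-9+1)/2) = (-1.0000, -4.0000)

Perpendicular bisector through (-1.0000, -4.0000)


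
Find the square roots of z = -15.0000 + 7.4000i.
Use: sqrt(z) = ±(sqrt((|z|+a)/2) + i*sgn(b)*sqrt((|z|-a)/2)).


|z| = sqrt(225+54.76) = 16.7260
sqrt((|z|+a)/2) = sqrt((16.7260+(-15))/2) = sqrt(0.8630) = 0.9290
sqrt((|z|-a)/2) = sqrt((16.7260-(-15))/2) = sqrt(15.8630) = 3.9828

±(0.9290 + 3.9828i) i.e. 0.9290 + 3.9828i and -0.9290 - 3.9828i


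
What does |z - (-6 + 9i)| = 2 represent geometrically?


|z - z0| = r is a circle with center z0 and radius r.
Center = (-6, 9), radius = 2

Circle with center (-6, 9) and radius 2


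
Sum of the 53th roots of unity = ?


The sum of all 53th roots of unity is 0.
Geometric series: (1 - w^53)/(1 - w) = (1-1)/(1-w) = 0 since w^53 = 1, w ≠ 1.
Alternatively: coefficient of z^52 in z^53 - 1 is 0.

0


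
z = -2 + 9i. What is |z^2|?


|z| = sqrt(4+81) = sqrt(85) = 9.2195
|z^2| = |z|^2 = (sqrt(85))^2 = 85

|z^2| = 85


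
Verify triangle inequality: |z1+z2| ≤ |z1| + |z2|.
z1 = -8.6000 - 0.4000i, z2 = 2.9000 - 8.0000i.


|z1| = sqrt((-8.6)^2 + (-0.4)^2) = sqrt(74.12) = 8.6093
|z2| = sqrt(2.9^2 + (-8)^2) = sqrt(72.41) = 8.5094
z1+z2 = -5.7000 - 8.4000i
|z1+z2| = sqrt(103.05) = 10.1514
|z1|+|z2| = 8.6093 + 8.5094 = 17.1187

|z1+z2| = 10.1514 ≤ |z1|+|z2| = 17.1187 (verified)


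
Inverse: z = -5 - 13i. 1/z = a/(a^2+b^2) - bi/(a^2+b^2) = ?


|z|^2 = 25+169 = 194
1/z = (-5 + 13i)/194

1/z = -0.0258 + 0.0670i


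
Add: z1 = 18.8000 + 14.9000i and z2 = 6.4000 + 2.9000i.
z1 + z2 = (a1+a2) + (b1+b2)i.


Real: 18.8 + 6.4 = 25.2
Imag: 14.9 + 2.9 = 17.8

25.2000 + 17.8000i


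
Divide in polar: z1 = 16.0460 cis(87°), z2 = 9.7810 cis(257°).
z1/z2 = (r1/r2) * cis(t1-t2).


r = 16.0460 / 9.7810 = 1.6405
theta = 87° - 257° = -170° = 190° (mod 360)

1.6405 cis(190°)


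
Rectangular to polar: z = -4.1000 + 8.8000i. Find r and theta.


r = sqrt(16.81+77.44) = sqrt(94.25) = 9.7082
theta = atan2(8.8, -4.1) = 114.9812 degrees

r = 9.7082, theta = 114.9812 degrees


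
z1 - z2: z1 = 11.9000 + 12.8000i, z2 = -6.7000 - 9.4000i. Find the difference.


Real: 11.9 + 6.7 = 18.6
Imag: 12.8 + 9.4 = 22.2

18.6000 + 22.2000i


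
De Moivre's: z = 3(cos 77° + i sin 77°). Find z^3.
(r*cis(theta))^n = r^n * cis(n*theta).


r^3 = 3^3 = 27
n*theta = 3*77° = 231° = 231° (mod 360)
a = 27*cos(231°) = -16.9917
b = 27*sin(231°) = -20.9829

27 cis(231°) = -16.9917 - 20.9829i


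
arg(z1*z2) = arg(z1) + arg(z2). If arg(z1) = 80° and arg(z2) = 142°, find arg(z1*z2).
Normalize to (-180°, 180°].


arg(z1*z2) = 80° + 142° = 222°
Normalized to (-180°, 180°]: -138°

-138°


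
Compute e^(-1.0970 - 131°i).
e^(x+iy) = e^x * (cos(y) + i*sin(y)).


e^-1.0970 = 0.33387
cos(-131°) = -0.65606
sin(-131°) = -0.7547
Real = 0.33387*(-0.65606) = -0.2190
Imag = 0.33387*(-0.7547) = -0.2520

-0.2190 - 0.2520i


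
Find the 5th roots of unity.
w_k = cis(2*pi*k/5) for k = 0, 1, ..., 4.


The 5th roots of unity are cis(360k/5°) for k=0..4
Angle step = 360/5 = 72°
Primitive root: cis(72°)
Primitive root = 0.3090 + 0.9511i

5 roots at angles: 0°, 72°, 144°, 216°, 288°


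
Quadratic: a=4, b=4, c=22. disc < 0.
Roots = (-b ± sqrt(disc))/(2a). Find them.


disc = 4^2 - 4*4*22 = 16 - 352 = -336
sqrt(|disc|) = sqrt(336) = 18.3303
Real part = -4/(2*4) = -0.5000
Imag part = 18.3303/(2*4) = 2.2913

-0.5000 ± 2.2913i


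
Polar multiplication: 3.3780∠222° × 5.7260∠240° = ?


r = 3.3780 * 5.7260 = 19.3424
theta = 222° + 240° = 462° = 102° (mod 360)

19.3424 cis(102°)


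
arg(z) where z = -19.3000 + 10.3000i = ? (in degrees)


Re = -19.3, Im = 10.3
arg = atan2(10.3, -19.3) = 151.9121 degrees

arg(z) = 151.9121 degrees


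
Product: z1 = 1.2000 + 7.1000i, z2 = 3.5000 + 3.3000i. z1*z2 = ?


Real = 1.2*3.5 - 7.1*3.3 = 4.2 - 23.43 = -19.23
Imag = 1.2*3.3 + 3.5*7.1 = 3.96 + 24.85 = 28.81

-19.2300 + 28.8100i


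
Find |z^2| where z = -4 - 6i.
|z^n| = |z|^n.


|z| = sqrt(16+36) = sqrt(52) = 7.2111
|z^2| = |z|^2 = (sqrt(52))^2 = 52

|z^2| = 52


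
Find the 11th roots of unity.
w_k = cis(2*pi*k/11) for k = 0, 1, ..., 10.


The 11th roots of unity are cis(360k/11°) for k=0..10
Angle step = 360/11 = 32.7273°
Primitive root: cis(32.7273°)
Primitive root = 0.8413 + 0.5406i

11 roots at angles: 0°, 32.7273°, 65.4545°, 98.1818°, 130.9091°, 163.6364°, 196.3636°, 229.0909°, 261.8182°, 294.5455°, 327.2727°


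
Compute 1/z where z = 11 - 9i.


|z|^2 = 121+81 = 202
1/z = (11 + 9i)/202

1/z = 0.0545 + 0.0446i


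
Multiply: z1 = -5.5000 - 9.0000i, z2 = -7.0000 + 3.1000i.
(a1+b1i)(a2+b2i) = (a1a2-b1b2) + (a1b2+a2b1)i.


Real = -5.5*(-7) - (-9)*3.1 = 38.5 - (-27.9) = 66.4
Imag = -5.5*3.1 - (7)*(-9) = -17.05 + 63 = 45.95

66.4000 + 45.9500i


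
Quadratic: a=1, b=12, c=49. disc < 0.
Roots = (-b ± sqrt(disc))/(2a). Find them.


disc = 12^2 - 4*1*49 = 144 - 196 = -52
sqrt(|disc|) = sqrt(52) = 7.2111
Real part = -12/(2*1) = -6.0000
Imag part = 7.2111/(2*1) = 3.6056

-6.0000 ± 3.6056i


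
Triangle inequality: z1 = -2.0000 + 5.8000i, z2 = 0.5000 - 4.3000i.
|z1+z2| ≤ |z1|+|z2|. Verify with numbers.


|z1| = sqrt((-2)^2 + 5.8^2) = sqrt(37.64) = 6.1351
|z2| = sqrt(0.5^2 + (-4.3)^2) = sqrt(18.74) = 4.3290
z1+z2 = -1.5000 + 1.5000i
|z1+z2| = sqrt(4.5) = 2.1213
|z1|+|z2| = 6.1351 + 4.3290 = 10.4641

|z1+z2| = 2.1213 ≤ |z1|+|z2| = 10.4641 (verified)


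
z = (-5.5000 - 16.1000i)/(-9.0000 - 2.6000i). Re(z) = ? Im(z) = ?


Multiply by conjugate: (-5.5000 - 16.1000i)(-9.0000 + 2.6000i) / ((-9)^2 + (-2.6)^2)
Numerator real = -5.5*(-9) - (16.1)*(-2.6) = 91.36
Numerator imag = -16.1*(-9) - (-5.5)*(-2.6) = 130.6
Denominator = 87.76
Re(z) = 91.36/87.76 = 1.0410
Im(z) = 130.6/87.76 = 1.4881

Re(z) = 1.0410, Im(z) = 1.4881


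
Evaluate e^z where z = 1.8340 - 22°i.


e^1.8340 = 6.2589
cos(-22°) = 0.92718
sin(-22°) = -0.3746
Real = 6.2589*0.92718 = 5.8031
Imag = 6.2589*(-0.3746) = -2.3446

5.8031 - 2.3446i


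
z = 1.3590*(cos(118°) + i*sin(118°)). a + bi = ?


a = 1.3590*cos(118°) = 1.3590*(-0.46947) = -0.6380
b = 1.3590*sin(118°) = 1.3590*0.8829 = 1.1999

-0.6380 + 1.1999i


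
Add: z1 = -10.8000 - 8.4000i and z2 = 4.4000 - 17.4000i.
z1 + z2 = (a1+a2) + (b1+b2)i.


Real: -10.8 + 4.4 = -6.4
Imag: -8.4 - 17.4 = -25.8

-6.4000 - 25.8000i


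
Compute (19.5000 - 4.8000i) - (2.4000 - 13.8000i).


Real: 19.5 - 2.4 = 17.1
Imag: -4.8 + 13.8 = 9

17.1000 + 9.0000i


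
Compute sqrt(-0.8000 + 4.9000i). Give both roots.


|z| = sqrt(0.64+24.01) = 4.9649
sqrt((|z|+a)/2) = sqrt((4.9649+(-0.8))/2) = sqrt(2.0824) = 1.4431
sqrt((|z|-a)/2) = sqrt((4.9649-(-0.8))/2) = sqrt(2.8824) = 1.6978

±(1.4431 + 1.6978i) i.e. 1.4431 + 1.6978i and -1.4431 - 1.6978i


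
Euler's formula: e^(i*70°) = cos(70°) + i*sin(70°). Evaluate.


cos(70°) = 0.3420
sin(70°) = 0.9397

e^(i*70°) = 0.3420 + 0.9397i


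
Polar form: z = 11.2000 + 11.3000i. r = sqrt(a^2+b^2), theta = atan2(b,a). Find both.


r = sqrt(125.44+127.69) = sqrt(253.13) = 15.9101
theta = atan2(11.3, 11.2) = 45.2546 degrees

r = 15.9101, theta = 45.2546 degrees


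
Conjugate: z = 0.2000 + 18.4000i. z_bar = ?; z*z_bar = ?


z_bar = 0.2000 - 18.4000i
z*z_bar = 0.2^2 + 18.4^2 = 0.04 + 338.56 = 338.6

z_bar = 0.2000 - 18.4000i, z*z_bar = 338.6


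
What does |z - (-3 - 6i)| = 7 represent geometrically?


|z - z0| = r is a circle with center z0 and radius r.
Center = (-3, -6), radius = 7

Circle with center (-3, -6) and radius 7


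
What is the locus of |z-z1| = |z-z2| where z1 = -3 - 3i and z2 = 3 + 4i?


Equal distances means the locus is the perpendicular bisector of z1 and z2.
Midpoint = ((-3+3)/2, (-3+4)/2) = (0, 0.5000)

Perpendicular bisector through (0, 0.5000)


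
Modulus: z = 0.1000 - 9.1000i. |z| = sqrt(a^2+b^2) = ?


|z| = sqrt(0.1^2 + (-9.1)^2) = sqrt(0.01 + 82.81) = sqrt(82.82) = 9.1005

|z| = 9.1005


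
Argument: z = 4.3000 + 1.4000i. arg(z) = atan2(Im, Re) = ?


Re = 4.3, Im = 1.4
arg = atan2(1.4, 4.3) = 18.0343 degrees

arg(z) = 18.0343 degrees


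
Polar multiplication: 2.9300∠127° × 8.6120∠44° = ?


r = 2.9300 * 8.6120 = 25.2332
theta = 127° + 44° = 171° = 171° (mod 360)

25.2332 cis(171°)


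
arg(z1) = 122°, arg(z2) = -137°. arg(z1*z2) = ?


arg(z1*z2) = 122° - 137° = -15°
Normalized to (-180°, 180°]: -15°

-15°


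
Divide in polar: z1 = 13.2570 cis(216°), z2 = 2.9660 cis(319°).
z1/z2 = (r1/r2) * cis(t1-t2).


r = 13.2570 / 2.9660 = 4.4697
theta = 216° - 319° = -103° = 257° (mod 360)

4.4697 cis(257°)


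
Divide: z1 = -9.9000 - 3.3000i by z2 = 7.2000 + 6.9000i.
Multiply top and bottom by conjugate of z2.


Conjugate of z2 = 7.2000 - 6.9000i
Numerator: (-9.9000 - 3.3000i)(7.2000 - 6.9000i) = -94.0500 + 44.5500i
Denominator: 7.2^2 + 6.9^2 = 99.45
Result = (-94.0500 + 44.5500i)/99.45

-0.9457 + 0.4480i


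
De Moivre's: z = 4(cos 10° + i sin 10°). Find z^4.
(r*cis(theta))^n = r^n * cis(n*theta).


r^4 = 4^4 = 256
n*theta = 4*10° = 40° = 40° (mod 360)
a = 256*cos(40°) = 196.1074
b = 256*sin(40°) = 164.5536

256 cis(40°) = 196.1074 + 164.5536i


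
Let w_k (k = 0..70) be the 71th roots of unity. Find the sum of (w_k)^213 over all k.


The roots are w_k = w^k with w = e^(2*pi*i/71), and (w^k)^213 = (w^213)^k.
So S = 1 + u + u^2 + ... + u^(70) with u = w^213.
213 = 3*71 + 0, so 213 is a multiple of 71 and u = (w^71)^3 = 1.
Every one of the 71 terms equals 1: S = 71

S = 71


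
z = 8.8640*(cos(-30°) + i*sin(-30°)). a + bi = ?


a = 8.8640*cos(-30°) = 8.8640*0.866025 = 7.6764
b = 8.8640*sin(-30°) = 8.8640*(-0.5) = -4.4320

7.6764 - 4.4320i


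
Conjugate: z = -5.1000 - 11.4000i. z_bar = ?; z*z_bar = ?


z_bar = -5.1000 + 11.4000i
z*z_bar = (-5.1)^2 + (-11.4)^2 = 26.01 + 129.96 = 155.97

z_bar = -5.1000 + 11.4000i, z*z_bar = 155.97


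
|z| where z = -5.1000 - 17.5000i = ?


|z| = sqrt((-5.1)^2 + (-17.5)^2) = sqrt(26.01 + 306.25) = sqrt(332.26) = 18.2280

|z| = 18.2280


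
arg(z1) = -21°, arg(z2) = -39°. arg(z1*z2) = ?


arg(z1*z2) = -21° - 39° = -60°
Normalized to (-180°, 180°]: -60°

-60°


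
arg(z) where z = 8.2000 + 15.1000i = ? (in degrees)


Re = 8.2, Im = 15.1
arg = atan2(15.1, 8.2) = 61.4960 degrees

arg(z) = 61.4960 degrees


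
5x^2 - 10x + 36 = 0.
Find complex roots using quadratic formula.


disc = (-10)^2 - 4*5*36 = 100 - 720 = -620
sqrt(|disc|) = sqrt(620) = 24.8998
Real part = 10/(2*5) = 1.0000
Imag part = 24.8998/(2*5) = 2.4900

1.0000 ± 2.4900i


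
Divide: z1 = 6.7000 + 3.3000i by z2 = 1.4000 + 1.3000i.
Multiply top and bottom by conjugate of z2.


Conjugate of z2 = 1.4000 - 1.3000i
Numerator: (6.7000 + 3.3000i)(1.4000 - 1.3000i) = 13.6700 - 4.0900i
Denominator: 1.4^2 + 1.3^2 = 3.65
Result = (13.6700 - 4.0900i)/3.65

3.7452 - 1.1205i


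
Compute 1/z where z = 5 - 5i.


|z|^2 = 25+25 = 50
1/z = (5 + 5i)/50

1/z = 0.1000 + 0.1000i


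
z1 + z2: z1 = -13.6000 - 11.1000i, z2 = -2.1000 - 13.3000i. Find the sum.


Real: -13.6 - 2.1 = -15.7
Imag: -11.1 - 13.3 = -24.4

-15.7000 - 24.4000i


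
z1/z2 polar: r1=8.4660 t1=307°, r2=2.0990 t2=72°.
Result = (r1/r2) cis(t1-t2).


r = 8.4660 / 2.0990 = 4.0333
theta = 307° - 72° = 235° = 235° (mod 360)

4.0333 cis(235°)


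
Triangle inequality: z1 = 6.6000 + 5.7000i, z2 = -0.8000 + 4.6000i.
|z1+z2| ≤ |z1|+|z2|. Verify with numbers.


|z1| = sqrt(6.6^2 + 5.7^2) = sqrt(76.05) = 8.7207
|z2| = sqrt((-0.8)^2 + 4.6^2) = sqrt(21.8) = 4.6690
z1+z2 = 5.8000 + 10.3000i
|z1+z2| = sqrt(139.73) = 11.8207
|z1|+|z2| = 8.7207 + 4.6690 = 13.3897

|z1+z2| = 11.8207 ≤ |z1|+|z2| = 13.3897 (verified)


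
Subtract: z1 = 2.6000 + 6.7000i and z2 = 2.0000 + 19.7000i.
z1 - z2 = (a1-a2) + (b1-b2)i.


Real: 2.6 - 2 = 0.6
Imag: 6.7 - 19.7 = -13

0.6000 - 13.0000i


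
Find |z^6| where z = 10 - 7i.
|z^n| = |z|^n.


|z| = sqrt(100+49) = sqrt(149) = 12.2066
|z^6| = |z|^6 = (sqrt(149))^6 = 149^3 = 3307949

|z^6| = 3307949


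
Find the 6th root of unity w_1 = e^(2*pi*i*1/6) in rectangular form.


Angle = 360*1/6 = 60°
a = cos(60°) = 0.5000
b = sin(60°) = 0.8660

0.5000 + 0.8660i


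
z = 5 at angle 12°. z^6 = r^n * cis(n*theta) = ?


r^6 = 5^6 = 15625
n*theta = 6*12° = 72° = 72° (mod 360)
a = 15625*cos(72°) = 4828.3905
b = 15625*sin(72°) = 14860.2581

15625 cis(72°) = 4828.3905 + 14860.2581i


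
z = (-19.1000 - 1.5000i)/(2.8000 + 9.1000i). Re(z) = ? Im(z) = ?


Multiply by conjugate: (-19.1000 - 1.5000i)(2.8000 - 9.1000i) / (2.8^2 + 9.1^2)
Numerator real = -19.1*2.8 - (1.5)*9.1 = -67.13
Numerator imag = -1.5*2.8 - (-19.1)*9.1 = 169.61
Denominator = 90.65
Re(z) = -67.13/90.65 = -0.7405
Im(z) = 169.61/90.65 = 1.8710

Re(z) = -0.7405, Im(z) = 1.8710


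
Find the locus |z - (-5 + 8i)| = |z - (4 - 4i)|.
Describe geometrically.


Equal distances means the locus is the perpendicular bisector of z1 and z2.
Midpoint = ((-5+4)/2, (8+(-4))/2) = (-0.5000, 2.0000)

Perpendicular bisector through (-0.5000, 2.0000)


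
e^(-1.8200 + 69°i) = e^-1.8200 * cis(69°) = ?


e^-1.8200 = 0.16203
cos(69°) = 0.3584
sin(69°) = 0.9336
Real = 0.16203*0.3584 = 0.0581
Imag = 0.16203*0.9336 = 0.1513

0.0581 + 0.1513i


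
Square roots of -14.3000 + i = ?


|z| = sqrt(204.49+1) = 14.3349
sqrt((|z|+a)/2) = sqrt((14.3349+(-14.3))/2) = sqrt(0.0175) = 0.1321
sqrt((|z|-a)/2) = sqrt((14.3349-(-14.3))/2) = sqrt(14.3175) = 3.7838

±(0.1321 + 3.7838i) i.e. 0.1321 + 3.7838i and -0.1321 - 3.7838i


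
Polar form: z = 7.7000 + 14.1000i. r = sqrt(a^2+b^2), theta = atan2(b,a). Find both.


r = sqrt(59.29+198.81) = sqrt(258.1) = 16.0655
theta = atan2(14.1, 7.7) = 61.3611 degrees

r = 16.0655, theta = 61.3611 degrees


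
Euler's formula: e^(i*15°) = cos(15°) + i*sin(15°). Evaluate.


cos(15°) = 0.9659
sin(15°) = 0.2588

e^(i*15°) = 0.9659 + 0.2588i


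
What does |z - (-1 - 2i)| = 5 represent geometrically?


|z - z0| = r is a circle with center z0 and radius r.
Center = (-1, -2), radius = 5

Circle with center (-1, -2) and radius 5


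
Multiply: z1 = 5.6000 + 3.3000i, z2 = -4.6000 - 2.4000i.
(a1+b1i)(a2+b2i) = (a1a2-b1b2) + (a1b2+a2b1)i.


Real = 5.6*(-4.6) - 3.3*(-2.4) = -25.76 - (-7.92) = -17.84
Imag = 5.6*(-2.4) - (4.6)*3.3 = -13.44 - (15.18) = -28.62

-17.8400 - 28.6200i


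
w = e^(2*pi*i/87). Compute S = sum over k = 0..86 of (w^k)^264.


The roots are w_k = w^k with w = e^(2*pi*i/87), and (w^k)^264 = (w^264)^k.
So S = 1 + u + u^2 + ... + u^(86) with u = w^264.
264 = 3*87 + 3, so 264 is not a multiple of 87: u = (w^87)^3 * w^3 = w^3 ≠ 1 (w is a primitive 87th root), while u^87 = (w^87)^264 = 1.
Geometric series: S = (1 - u^87)/(1 - u) = (1 - 1)/(1 - u) = 0

S = 0


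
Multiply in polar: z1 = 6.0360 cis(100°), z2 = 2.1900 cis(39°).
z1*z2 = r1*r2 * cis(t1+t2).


r = 6.0360 * 2.1900 = 13.2188
theta = 100° + 39° = 139° = 139° (mod 360)

13.2188 cis(139°)


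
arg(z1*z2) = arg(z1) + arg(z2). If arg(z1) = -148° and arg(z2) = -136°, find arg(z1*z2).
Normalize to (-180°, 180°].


arg(z1*z2) = -148° - 136° = -284°
Normalized to (-180°, 180°]: 76°

76°


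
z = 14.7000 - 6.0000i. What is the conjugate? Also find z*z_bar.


z_bar = 14.7000 + 6.0000i
z*z_bar = 14.7^2 + (-6)^2 = 216.09 + 36 = 252.09

z_bar = 14.7000 + 6.0000i, z*z_bar = 252.09


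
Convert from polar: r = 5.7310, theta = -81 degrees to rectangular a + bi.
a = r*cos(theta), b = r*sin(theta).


a = 5.7310*cos(-81°) = 5.7310*0.15643 = 0.8965
b = 5.7310*sin(-81°) = 5.7310*(-0.987688) = -5.6604

0.8965 - 5.6604i


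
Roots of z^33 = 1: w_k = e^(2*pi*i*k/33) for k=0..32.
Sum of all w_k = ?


The sum of all 33th roots of unity is 0.
Geometric series: (1 - w^33)/(1 - w) = (1-1)/(1-w) = 0 since w^33 = 1, w ≠ 1.
Alternatively: coefficient of z^32 in z^33 - 1 is 0.

0


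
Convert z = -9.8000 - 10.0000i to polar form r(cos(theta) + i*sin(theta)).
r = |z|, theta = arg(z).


r = sqrt(96.04+100) = sqrt(196.04) = 14.0014
theta = atan2(-10, -9.8) = -134.4213 degrees

r = 14.0014, theta = -134.4213 degrees


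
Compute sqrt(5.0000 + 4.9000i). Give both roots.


|z| = sqrt(25+24.01) = 7.0007
sqrt((|z|+a)/2) = sqrt((7.0007+5)/2) = sqrt(6.0004) = 2.4496
sqrt((|z|-a)/2) = sqrt((7.0007-5)/2) = sqrt(1.0004) = 1.0002

±(2.4496 + 1.0002i) i.e. 2.4496 + 1.0002i and -2.4496 - 1.0002i


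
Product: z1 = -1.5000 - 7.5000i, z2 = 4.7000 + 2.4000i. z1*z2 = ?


Real = -1.5*4.7 - (-7.5)*2.4 = -7.05 - (-18) = 10.95
Imag = -1.5*2.4 + 4.7*(-7.5) = -3.6 - (35.25) = -38.85

10.9500 - 38.8500i


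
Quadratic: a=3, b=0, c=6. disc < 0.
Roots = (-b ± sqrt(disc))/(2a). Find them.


disc = 0^2 - 4*3*6 = 0 - 72 = -72
sqrt(|disc|) = sqrt(72) = 8.4853
Real part = 0/(2*3) = 0
Imag part = 8.4853/(2*3) = 1.4142

0 ± 1.4142i


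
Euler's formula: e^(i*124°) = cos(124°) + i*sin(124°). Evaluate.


cos(124°) = -0.5592
sin(124°) = 0.8290

e^(i*124°) = -0.5592 + 0.8290i


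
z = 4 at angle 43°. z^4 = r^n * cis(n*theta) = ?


r^4 = 4^4 = 256
n*theta = 4*43° = 172° = 172° (mod 360)
a = 256*cos(172°) = -253.5086
b = 256*sin(172°) = 35.6283

256 cis(172°) = -253.5086 + 35.6283i


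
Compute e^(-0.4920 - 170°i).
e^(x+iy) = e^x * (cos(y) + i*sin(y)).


e^-0.4920 = 0.6114
cos(-170°) = -0.9848
sin(-170°) = -0.17365
Real = 0.6114*(-0.9848) = -0.6021
Imag = 0.6114*(-0.17365) = -0.1062

-0.6021 - 0.1062i


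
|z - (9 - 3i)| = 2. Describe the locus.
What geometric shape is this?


|z - z0| = r is a circle with center z0 and radius r.
Center = (9, -3), radius = 2

Circle with center (9, -3) and radius 2


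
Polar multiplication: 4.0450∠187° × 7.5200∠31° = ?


r = 4.0450 * 7.5200 = 30.4184
theta = 187° + 31° = 218° = 218° (mod 360)

30.4184 cis(218°)


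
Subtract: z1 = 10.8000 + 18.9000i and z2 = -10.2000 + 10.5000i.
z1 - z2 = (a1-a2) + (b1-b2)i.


Real: 10.8 + 10.2 = 21
Imag: 18.9 - 10.5 = 8.4

21.0000 + 8.4000i


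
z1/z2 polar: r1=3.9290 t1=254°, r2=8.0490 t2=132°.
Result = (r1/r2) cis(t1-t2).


r = 3.9290 / 8.0490 = 0.4881
theta = 254° - 132° = 122° = 122° (mod 360)

0.4881 cis(122°)


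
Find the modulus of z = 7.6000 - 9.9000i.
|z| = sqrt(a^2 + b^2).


|z| = sqrt(7.6^2 + (-9.9)^2) = sqrt(57.76 + 98.01) = sqrt(155.77) = 12.4808

|z| = 12.4808


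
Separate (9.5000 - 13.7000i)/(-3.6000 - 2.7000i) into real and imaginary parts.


Multiply by conjugate: (9.5000 - 13.7000i)(-3.6000 + 2.7000i) / ((-3.6)^2 + (-2.7)^2)
Numerator real = 9.5*(-3.6) - (13.7)*(-2.7) = 2.79
Numerator imag = -13.7*(-3.6) - 9.5*(-2.7) = 74.97
Denominator = 20.25
Re(z) = 2.79/20.25 = 0.1378
Im(z) = 74.97/20.25 = 3.7022

Re(z) = 0.1378, Im(z) = 3.7022
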